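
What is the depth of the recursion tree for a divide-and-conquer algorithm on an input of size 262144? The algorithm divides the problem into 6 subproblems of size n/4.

For divide and conquer with division factor 4:

Problem sizes at each level:
Level 0: 262144
Level 1: 65536
Level 2: 16384
Level 3: 4096
Level 4: 1024
Level 5: 256
Level 6: 64
Level 7: 16
Level 8: 4
Level 9: 1

The root is level 0 and the size-1 base case is level 9 (the tree spans levels 0 through 9, i.e. 10 levels counting the root), so the depth is the number of divisions: log_4(262144) = 9

The recursion tree depth is log_4(262144) = 9. At each level, the problem size is divided by 4, so it takes 9 divisions to reduce to a base case of size 1. The algorithm makes 6 recursive calls at each level.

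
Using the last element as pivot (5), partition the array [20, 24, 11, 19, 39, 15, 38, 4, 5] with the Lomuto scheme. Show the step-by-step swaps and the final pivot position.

Lomuto partition with pivot = 5:

Initial array: [20, 24, 11, 19, 39, 15, 38, 4, 5]

arr[0]=20 > 5: no swap
arr[1]=24 > 5: no swap
arr[2]=11 > 5: no swap
arr[3]=19 > 5: no swap
arr[4]=39 > 5: no swap
arr[5]=15 > 5: no swap
arr[6]=38 > 5: no swap
arr[7]=4 <= 5: swap with position 0, array becomes [4, 24, 11, 19, 39, 15, 38, 20, 5]

Place pivot at position 1: [4, 5, 11, 19, 39, 15, 38, 20, 24]
Pivot position: 1

After partitioning with pivot 5, the array becomes [4, 5, 11, 19, 39, 15, 38, 20, 24]. The pivot is placed at index 1. All elements to the left of the pivot are <= 5, and all elements to the right are > 5.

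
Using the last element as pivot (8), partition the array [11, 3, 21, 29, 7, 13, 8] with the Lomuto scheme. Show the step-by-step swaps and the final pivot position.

Lomuto partition with pivot = 8:

Initial array: [11, 3, 21, 29, 7, 13, 8]

arr[0]=11 > 8: no swap
arr[1]=3 <= 8: swap with position 0, array becomes [3, 11, 21, 29, 7, 13, 8]
arr[2]=21 > 8: no swap
arr[3]=29 > 8: no swap
arr[4]=7 <= 8: swap with position 1, array becomes [3, 7, 21, 29, 11, 13, 8]
arr[5]=13 > 8: no swap

Place pivot at position 2: [3, 7, 8, 29, 11, 13, 21]
Pivot position: 2

After partitioning with pivot 8, the array becomes [3, 7, 8, 29, 11, 13, 21]. The pivot is placed at index 2. All elements to the left of the pivot are <= 8, and all elements to the right are > 8.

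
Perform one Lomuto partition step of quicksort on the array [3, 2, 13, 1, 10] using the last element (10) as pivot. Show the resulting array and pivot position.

Lomuto partition with pivot = 10:

Initial array: [3, 2, 13, 1, 10]

arr[0]=3 <= 10: swap with position 0, array becomes [3, 2, 13, 1, 10]
arr[1]=2 <= 10: swap with position 1, array becomes [3, 2, 13, 1, 10]
arr[2]=13 > 10: no swap
arr[3]=1 <= 10: swap with position 2, array becomes [3, 2, 1, 13, 10]

Place pivot at position 3: [3, 2, 1, 10, 13]
Pivot position: 3

After partitioning with pivot 10, the array becomes [3, 2, 1, 10, 13]. The pivot is placed at index 3. All elements to the left of the pivot are <= 10, and all elements to the right are > 10.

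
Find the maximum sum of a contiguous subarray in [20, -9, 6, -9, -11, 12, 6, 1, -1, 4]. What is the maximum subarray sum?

Using Kadane's algorithm on [20, -9, 6, -9, -11, 12, 6, 1, -1, 4]:

Scanning through the array:
Position 1 (value -9): max_ending_here = 11, max_so_far = 20
Position 2 (value 6): max_ending_here = 17, max_so_far = 20
Position 3 (value -9): max_ending_here = 8, max_so_far = 20
Position 4 (value -11): max_ending_here = -3, max_so_far = 20
Position 5 (value 12): max_ending_here = 12, max_so_far = 20
Position 6 (value 6): max_ending_here = 18, max_so_far = 20
Position 7 (value 1): max_ending_here = 19, max_so_far = 20
Position 8 (value -1): max_ending_here = 18, max_so_far = 20
Position 9 (value 4): max_ending_here = 22, max_so_far = 22

Maximum subarray: [12, 6, 1, -1, 4]
Maximum sum: 22

The maximum subarray is [12, 6, 1, -1, 4] with sum 22. This subarray runs from index 5 to index 9.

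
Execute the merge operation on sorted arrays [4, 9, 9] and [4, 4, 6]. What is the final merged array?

Merging process:

Compare 4 vs 4: take 4 from left. Merged: [4]
Compare 9 vs 4: take 4 from right. Merged: [4, 4]
Compare 9 vs 4: take 4 from right. Merged: [4, 4, 4]
Compare 9 vs 6: take 6 from right. Merged: [4, 4, 4, 6]
Append remaining from left: [9, 9]. Merged: [4, 4, 4, 6, 9, 9]

Final merged array: [4, 4, 4, 6, 9, 9]
Total comparisons: 4

The merged array is [4, 4, 4, 6, 9, 9], requiring 4 comparisons. The merge step runs in O(n) time where n is the total number of elements.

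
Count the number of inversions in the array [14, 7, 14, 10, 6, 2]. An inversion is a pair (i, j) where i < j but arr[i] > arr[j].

Finding inversions in [14, 7, 14, 10, 6, 2]:

(0, 1): arr[0]=14 > arr[1]=7
(0, 3): arr[0]=14 > arr[3]=10
(0, 4): arr[0]=14 > arr[4]=6
(0, 5): arr[0]=14 > arr[5]=2
(1, 4): arr[1]=7 > arr[4]=6
(1, 5): arr[1]=7 > arr[5]=2
(2, 3): arr[2]=14 > arr[3]=10
(2, 4): arr[2]=14 > arr[4]=6
(2, 5): arr[2]=14 > arr[5]=2
(3, 4): arr[3]=10 > arr[4]=6
(3, 5): arr[3]=10 > arr[5]=2
(4, 5): arr[4]=6 > arr[5]=2

Total inversions: 12

The array has 12 inversion(s): (0,1), (0,3), (0,4), (0,5), (1,4), (1,5), (2,3), (2,4), (2,5), (3,4), (3,5), (4,5). Each pair (i,j) satisfies i < j and arr[i] > arr[j].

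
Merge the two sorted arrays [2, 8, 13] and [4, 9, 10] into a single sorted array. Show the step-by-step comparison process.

Merging process:

Compare 2 vs 4: take 2 from left. Merged: [2]
Compare 8 vs 4: take 4 from right. Merged: [2, 4]
Compare 8 vs 9: take 8 from left. Merged: [2, 4, 8]
Compare 13 vs 9: take 9 from right. Merged: [2, 4, 8, 9]
Compare 13 vs 10: take 10 from right. Merged: [2, 4, 8, 9, 10]
Append remaining from left: [13]. Merged: [2, 4, 8, 9, 10, 13]

Final merged array: [2, 4, 8, 9, 10, 13]
Total comparisons: 5

The merged array is [2, 4, 8, 9, 10, 13], requiring 5 comparisons. The merge step runs in O(n) time where n is the total number of elements.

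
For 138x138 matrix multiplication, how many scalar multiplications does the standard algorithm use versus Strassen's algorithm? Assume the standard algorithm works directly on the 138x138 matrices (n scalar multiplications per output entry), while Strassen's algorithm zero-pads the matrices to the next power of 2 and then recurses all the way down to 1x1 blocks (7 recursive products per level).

Matrix multiplication for 138x138 matrices:

Strassen's algorithm requires power-of-2 dimensions. Pad 138x138 to 256x256 (next power of 2).

Standard algorithm: 138^3 = 2628072 multiplications
Strassen's algorithm: 7^(log2(256)) = 7^8 = 5764801 multiplications
Difference: 2628072 - 5764801 = -3136729 (Strassen uses MORE here due to padding overhead — for small or just-over-power-of-2 n, padding can outweigh the per-level savings)

Standard: 2628072 multiplications (138^3). Strassen: 5764801 multiplications (7^8, after padding to 256x256). Strassen reduces 8 recursive multiplications to 7 at each level.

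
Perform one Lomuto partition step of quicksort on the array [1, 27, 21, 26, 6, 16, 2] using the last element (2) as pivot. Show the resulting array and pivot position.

Lomuto partition with pivot = 2:

Initial array: [1, 27, 21, 26, 6, 16, 2]

arr[0]=1 <= 2: swap with position 0, array becomes [1, 27, 21, 26, 6, 16, 2]
arr[1]=27 > 2: no swap
arr[2]=21 > 2: no swap
arr[3]=26 > 2: no swap
arr[4]=6 > 2: no swap
arr[5]=16 > 2: no swap

Place pivot at position 1: [1, 2, 21, 26, 6, 16, 27]
Pivot position: 1

After partitioning with pivot 2, the array becomes [1, 2, 21, 26, 6, 16, 27]. The pivot is placed at index 1. All elements to the left of the pivot are <= 2, and all elements to the right are > 2.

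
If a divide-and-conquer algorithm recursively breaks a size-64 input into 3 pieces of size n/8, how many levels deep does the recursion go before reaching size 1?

For divide and conquer with division factor 8:

Problem sizes at each level:
Level 0: 64
Level 1: 8
Level 2: 1

The root is level 0 and the size-1 base case is level 2 (the tree spans levels 0 through 2, i.e. 3 levels counting the root), so the depth is the number of divisions: log_8(64) = 2

The recursion tree depth is log_8(64) = 2. At each level, the problem size is divided by 8, so it takes 2 divisions to reduce to a base case of size 1. The algorithm makes 3 recursive calls at each level.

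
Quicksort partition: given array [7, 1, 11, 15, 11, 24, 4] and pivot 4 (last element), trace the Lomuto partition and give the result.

Lomuto partition with pivot = 4:

Initial array: [7, 1, 11, 15, 11, 24, 4]

arr[0]=7 > 4: no swap
arr[1]=1 <= 4: swap with position 0, array becomes [1, 7, 11, 15, 11, 24, 4]
arr[2]=11 > 4: no swap
arr[3]=15 > 4: no swap
arr[4]=11 > 4: no swap
arr[5]=24 > 4: no swap

Place pivot at position 1: [1, 4, 11, 15, 11, 24, 7]
Pivot position: 1

After partitioning with pivot 4, the array becomes [1, 4, 11, 15, 11, 24, 7]. The pivot is placed at index 1. All elements to the left of the pivot are <= 4, and all elements to the right are > 4.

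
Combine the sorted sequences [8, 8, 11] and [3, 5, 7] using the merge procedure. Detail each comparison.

Merging process:

Compare 8 vs 3: take 3 from right. Merged: [3]
Compare 8 vs 5: take 5 from right. Merged: [3, 5]
Compare 8 vs 7: take 7 from right. Merged: [3, 5, 7]
Append remaining from left: [8, 8, 11]. Merged: [3, 5, 7, 8, 8, 11]

Final merged array: [3, 5, 7, 8, 8, 11]
Total comparisons: 3

The merged array is [3, 5, 7, 8, 8, 11], requiring 3 comparisons. The merge step runs in O(n) time where n is the total number of elements.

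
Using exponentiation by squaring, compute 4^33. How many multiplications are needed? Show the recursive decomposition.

Computing 4^33 by squaring (build up from 4^1; each line after the first costs one multiplication):

4^1 = 4
4^2 = (4^1)^2 = 4^2 = 16
4^4 = (4^2)^2 = 16^2 = 256
4^8 = (4^4)^2 = 256^2 = 65536
4^16 = (4^8)^2 = 65536^2 = 4294967296
4^32 = (4^16)^2 = 4294967296^2 = 18446744073709551616
4^33 = 4 * 4^32 = 4 * 18446744073709551616 = 73786976294838206464

Result: 73786976294838206464
Multiplications needed: 6 (6 lines after 4^1)

4^33 = 73786976294838206464. Using exponentiation by squaring, this requires 6 multiplications. The key idea: if the exponent is even, square the half-power; if odd, multiply by the base once.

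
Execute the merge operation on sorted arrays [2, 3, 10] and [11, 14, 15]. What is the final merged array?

Merging process:

Compare 2 vs 11: take 2 from left. Merged: [2]
Compare 3 vs 11: take 3 from left. Merged: [2, 3]
Compare 10 vs 11: take 10 from left. Merged: [2, 3, 10]
Append remaining from right: [11, 14, 15]. Merged: [2, 3, 10, 11, 14, 15]

Final merged array: [2, 3, 10, 11, 14, 15]
Total comparisons: 3

The merged array is [2, 3, 10, 11, 14, 15], requiring 3 comparisons. The merge step runs in O(n) time where n is the total number of elements.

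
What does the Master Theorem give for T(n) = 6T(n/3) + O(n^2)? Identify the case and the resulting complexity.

Master Theorem for T(n) = 6T(n/3) + O(n^2):

a = 6, b = 3, c = 2
log_b(a) = log_3(6) = 1.6309

Case 3: c = 2 > log_3(6) = 1.6309
T(n) = O(n^2) = O(n^2)

For T(n) = 6T(n/3) + O(n^2): log_3(6) = 1.6309. This is Case 3 of the Master Theorem (c > log_b(a), work dominated by root), giving O(n^2).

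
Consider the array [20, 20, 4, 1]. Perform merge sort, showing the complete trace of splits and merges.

Merge sort trace:

Split: [20, 20, 4, 1] -> [20, 20] and [4, 1]
  Split: [20, 20] -> [20] and [20]
  Merge: [20] + [20] -> [20, 20]
  Split: [4, 1] -> [4] and [1]
  Merge: [4] + [1] -> [1, 4]
Merge: [20, 20] + [1, 4] -> [1, 4, 20, 20]

Final sorted array: [1, 4, 20, 20]

The merge sort proceeds by recursively splitting the array and merging sorted halves.
After all merges, the sorted array is [1, 4, 20, 20].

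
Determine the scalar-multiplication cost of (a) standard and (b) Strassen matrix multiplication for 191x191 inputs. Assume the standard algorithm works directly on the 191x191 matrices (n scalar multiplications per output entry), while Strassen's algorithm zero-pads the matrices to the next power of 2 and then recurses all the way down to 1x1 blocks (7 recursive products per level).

Matrix multiplication for 191x191 matrices:

Strassen's algorithm requires power-of-2 dimensions. Pad 191x191 to 256x256 (next power of 2).

Standard algorithm: 191^3 = 6967871 multiplications
Strassen's algorithm: 7^(log2(256)) = 7^8 = 5764801 multiplications
Savings: 6967871 - 5764801 = 1203070 multiplications

Standard: 6967871 multiplications (191^3). Strassen: 5764801 multiplications (7^8, after padding to 256x256). Strassen reduces 8 recursive multiplications to 7 at each level.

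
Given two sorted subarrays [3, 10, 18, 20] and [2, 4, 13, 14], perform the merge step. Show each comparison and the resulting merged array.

Merging process:

Compare 3 vs 2: take 2 from right. Merged: [2]
Compare 3 vs 4: take 3 from left. Merged: [2, 3]
Compare 10 vs 4: take 4 from right. Merged: [2, 3, 4]
Compare 10 vs 13: take 10 from left. Merged: [2, 3, 4, 10]
Compare 18 vs 13: take 13 from right. Merged: [2, 3, 4, 10, 13]
Compare 18 vs 14: take 14 from right. Merged: [2, 3, 4, 10, 13, 14]
Append remaining from left: [18, 20]. Merged: [2, 3, 4, 10, 13, 14, 18, 20]

Final merged array: [2, 3, 4, 10, 13, 14, 18, 20]
Total comparisons: 6

The merged array is [2, 3, 4, 10, 13, 14, 18, 20], requiring 6 comparisons. The merge step runs in O(n) time where n is the total number of elements.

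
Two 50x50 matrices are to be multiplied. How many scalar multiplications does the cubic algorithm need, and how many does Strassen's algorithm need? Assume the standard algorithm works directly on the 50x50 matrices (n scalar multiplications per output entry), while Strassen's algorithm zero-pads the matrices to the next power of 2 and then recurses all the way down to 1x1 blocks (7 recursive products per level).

Matrix multiplication for 50x50 matrices:

Strassen's algorithm requires power-of-2 dimensions. Pad 50x50 to 64x64 (next power of 2).

Standard algorithm: 50^3 = 125000 multiplications
Strassen's algorithm: 7^(log2(64)) = 7^6 = 117649 multiplications
Savings: 125000 - 117649 = 7351 multiplications

Standard: 125000 multiplications (50^3). Strassen: 117649 multiplications (7^6, after padding to 64x64). Strassen reduces 8 recursive multiplications to 7 at each level.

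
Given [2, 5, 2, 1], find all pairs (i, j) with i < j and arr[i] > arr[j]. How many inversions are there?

Finding inversions in [2, 5, 2, 1]:

(0, 3): arr[0]=2 > arr[3]=1
(1, 2): arr[1]=5 > arr[2]=2
(1, 3): arr[1]=5 > arr[3]=1
(2, 3): arr[2]=2 > arr[3]=1

Total inversions: 4

The array has 4 inversion(s): (0,3), (1,2), (1,3), (2,3). Each pair (i,j) satisfies i < j and arr[i] > arr[j].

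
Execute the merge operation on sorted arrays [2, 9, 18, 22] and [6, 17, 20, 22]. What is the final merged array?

Merging process:

Compare 2 vs 6: take 2 from left. Merged: [2]
Compare 9 vs 6: take 6 from right. Merged: [2, 6]
Compare 9 vs 17: take 9 from left. Merged: [2, 6, 9]
Compare 18 vs 17: take 17 from right. Merged: [2, 6, 9, 17]
Compare 18 vs 20: take 18 from left. Merged: [2, 6, 9, 17, 18]
Compare 22 vs 20: take 20 from right. Merged: [2, 6, 9, 17, 18, 20]
Compare 22 vs 22: take 22 from left. Merged: [2, 6, 9, 17, 18, 20, 22]
Append remaining from right: [22]. Merged: [2, 6, 9, 17, 18, 20, 22, 22]

Final merged array: [2, 6, 9, 17, 18, 20, 22, 22]
Total comparisons: 7

The merged array is [2, 6, 9, 17, 18, 20, 22, 22], requiring 7 comparisons. The merge step runs in O(n) time where n is the total number of elements.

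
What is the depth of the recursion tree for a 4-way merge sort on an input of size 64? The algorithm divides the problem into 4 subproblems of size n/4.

For divide and conquer with division factor 4:

Problem sizes at each level:
Level 0: 64
Level 1: 16
Level 2: 4
Level 3: 1

The root is level 0 and the size-1 base case is level 3 (the tree spans levels 0 through 3, i.e. 4 levels counting the root), so the depth is the number of divisions: log_4(64) = 3

The recursion tree depth is log_4(64) = 3. At each level, the problem size is divided by 4, so it takes 3 divisions to reduce to a base case of size 1. The algorithm makes 4 recursive calls at each level.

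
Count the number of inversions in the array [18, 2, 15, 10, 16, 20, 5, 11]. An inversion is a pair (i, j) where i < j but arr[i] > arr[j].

Finding inversions in [18, 2, 15, 10, 16, 20, 5, 11]:

(0, 1): arr[0]=18 > arr[1]=2
(0, 2): arr[0]=18 > arr[2]=15
(0, 3): arr[0]=18 > arr[3]=10
(0, 4): arr[0]=18 > arr[4]=16
(0, 6): arr[0]=18 > arr[6]=5
(0, 7): arr[0]=18 > arr[7]=11
(2, 3): arr[2]=15 > arr[3]=10
(2, 6): arr[2]=15 > arr[6]=5
(2, 7): arr[2]=15 > arr[7]=11
(3, 6): arr[3]=10 > arr[6]=5
(4, 6): arr[4]=16 > arr[6]=5
(4, 7): arr[4]=16 > arr[7]=11
(5, 6): arr[5]=20 > arr[6]=5
(5, 7): arr[5]=20 > arr[7]=11

Total inversions: 14

The array has 14 inversion(s): (0,1), (0,2), (0,3), (0,4), (0,6), (0,7), (2,3), (2,6), (2,7), (3,6), (4,6), (4,7), (5,6), (5,7). Each pair (i,j) satisfies i < j and arr[i] > arr[j].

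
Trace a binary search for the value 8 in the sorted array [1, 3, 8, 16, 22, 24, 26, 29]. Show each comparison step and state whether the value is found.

Binary search for 8 in [1, 3, 8, 16, 22, 24, 26, 29]:

lo=0, hi=7, mid=3, arr[mid]=16 -> 16 > 8, search left half
lo=0, hi=2, mid=1, arr[mid]=3 -> 3 < 8, search right half
lo=2, hi=2, mid=2, arr[mid]=8 -> Found target at index 2!

Binary search finds 8 at index 2 after 3 comparisons. The search repeatedly halves the search space by comparing with the middle element.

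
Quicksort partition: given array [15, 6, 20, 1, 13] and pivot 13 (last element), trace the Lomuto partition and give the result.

Lomuto partition with pivot = 13:

Initial array: [15, 6, 20, 1, 13]

arr[0]=15 > 13: no swap
arr[1]=6 <= 13: swap with position 0, array becomes [6, 15, 20, 1, 13]
arr[2]=20 > 13: no swap
arr[3]=1 <= 13: swap with position 1, array becomes [6, 1, 20, 15, 13]

Place pivot at position 2: [6, 1, 13, 15, 20]
Pivot position: 2

After partitioning with pivot 13, the array becomes [6, 1, 13, 15, 20]. The pivot is placed at index 2. All elements to the left of the pivot are <= 13, and all elements to the right are > 13.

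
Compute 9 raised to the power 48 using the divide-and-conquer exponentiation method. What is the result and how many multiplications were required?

Computing 9^48 by squaring (build up from 9^1; each line after the first costs one multiplication):

9^1 = 9
9^2 = (9^1)^2 = 9^2 = 81
9^3 = 9 * 9^2 = 9 * 81 = 729
9^6 = (9^3)^2 = 729^2 = 531441
9^12 = (9^6)^2 = 531441^2 = 282429536481
9^24 = (9^12)^2 = 282429536481^2 = 79766443076872509863361
9^48 = (9^24)^2 = 79766443076872509863361^2 = 6362685441135942358474828762538534230890216321

Result: 6362685441135942358474828762538534230890216321
Multiplications needed: 6 (6 lines after 9^1)

9^48 = 6362685441135942358474828762538534230890216321. Using exponentiation by squaring, this requires 6 multiplications. The key idea: if the exponent is even, square the half-power; if odd, multiply by the base once.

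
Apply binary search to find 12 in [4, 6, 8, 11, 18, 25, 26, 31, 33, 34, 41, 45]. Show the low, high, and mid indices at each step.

Binary search for 12 in [4, 6, 8, 11, 18, 25, 26, 31, 33, 34, 41, 45]:

lo=0, hi=11, mid=5, arr[mid]=25 -> 25 > 12, search left half
lo=0, hi=4, mid=2, arr[mid]=8 -> 8 < 12, search right half
lo=3, hi=4, mid=3, arr[mid]=11 -> 11 < 12, search right half
lo=4, hi=4, mid=4, arr[mid]=18 -> 18 > 12, search left half
lo=4 > hi=3, target 12 not found

Binary search determines that 12 is not in the array after 4 comparisons. The search space was exhausted without finding the target.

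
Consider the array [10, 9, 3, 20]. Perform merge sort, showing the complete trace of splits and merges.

Merge sort trace:

Split: [10, 9, 3, 20] -> [10, 9] and [3, 20]
  Split: [10, 9] -> [10] and [9]
  Merge: [10] + [9] -> [9, 10]
  Split: [3, 20] -> [3] and [20]
  Merge: [3] + [20] -> [3, 20]
Merge: [9, 10] + [3, 20] -> [3, 9, 10, 20]

Final sorted array: [3, 9, 10, 20]

The merge sort proceeds by recursively splitting the array and merging sorted halves.
After all merges, the sorted array is [3, 9, 10, 20].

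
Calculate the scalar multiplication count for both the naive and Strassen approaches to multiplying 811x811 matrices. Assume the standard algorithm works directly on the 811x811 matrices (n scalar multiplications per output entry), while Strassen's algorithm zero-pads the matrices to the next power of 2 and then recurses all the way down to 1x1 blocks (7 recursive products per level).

Matrix multiplication for 811x811 matrices:

Strassen's algorithm requires power-of-2 dimensions. Pad 811x811 to 1024x1024 (next power of 2).

Standard algorithm: 811^3 = 533411731 multiplications
Strassen's algorithm: 7^(log2(1024)) = 7^10 = 282475249 multiplications
Savings: 533411731 - 282475249 = 250936482 multiplications

Standard: 533411731 multiplications (811^3). Strassen: 282475249 multiplications (7^10, after padding to 1024x1024). Strassen reduces 8 recursive multiplications to 7 at each level.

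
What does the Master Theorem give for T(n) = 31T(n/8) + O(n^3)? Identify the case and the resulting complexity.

Master Theorem for T(n) = 31T(n/8) + O(n^3):

a = 31, b = 8, c = 3
log_b(a) = log_8(31) = 1.6514

Case 3: c = 3 > log_8(31) = 1.6514
T(n) = O(n^3) = O(n^3)

For T(n) = 31T(n/8) + O(n^3): log_8(31) = 1.6514. This is Case 3 of the Master Theorem (c > log_b(a), work dominated by root), giving O(n^3).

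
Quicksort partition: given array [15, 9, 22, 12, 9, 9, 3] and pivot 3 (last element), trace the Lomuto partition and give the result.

Lomuto partition with pivot = 3:

Initial array: [15, 9, 22, 12, 9, 9, 3]

arr[0]=15 > 3: no swap
arr[1]=9 > 3: no swap
arr[2]=22 > 3: no swap
arr[3]=12 > 3: no swap
arr[4]=9 > 3: no swap
arr[5]=9 > 3: no swap

Place pivot at position 0: [3, 9, 22, 12, 9, 9, 15]
Pivot position: 0

After partitioning with pivot 3, the array becomes [3, 9, 22, 12, 9, 9, 15]. The pivot is placed at index 0. All elements to the left of the pivot are <= 3, and all elements to the right are > 3.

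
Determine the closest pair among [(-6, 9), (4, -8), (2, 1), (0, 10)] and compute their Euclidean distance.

Computing all pairwise distances among 4 points:

d((-6, 9), (4, -8)) = 19.7231
d((-6, 9), (2, 1)) = 11.3137
d((-6, 9), (0, 10)) = 6.0828 <-- minimum
d((4, -8), (2, 1)) = 9.2195
d((4, -8), (0, 10)) = 18.4391
d((2, 1), (0, 10)) = 9.2195

Closest pair: (-6, 9) and (0, 10) with distance 6.0828

The closest pair is (-6, 9) and (0, 10) with Euclidean distance 6.0828. For 4 points, brute-force pairwise comparison is shown above. For large n, the divide-and-conquer algorithm (sort by x, recurse on halves, check the dividing strip) achieves O(n log n).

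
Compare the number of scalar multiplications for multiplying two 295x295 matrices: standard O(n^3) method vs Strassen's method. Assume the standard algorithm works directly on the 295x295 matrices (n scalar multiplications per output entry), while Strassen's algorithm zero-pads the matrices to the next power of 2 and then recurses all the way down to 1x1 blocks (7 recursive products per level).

Matrix multiplication for 295x295 matrices:

Strassen's algorithm requires power-of-2 dimensions. Pad 295x295 to 512x512 (next power of 2).

Standard algorithm: 295^3 = 25672375 multiplications
Strassen's algorithm: 7^(log2(512)) = 7^9 = 40353607 multiplications
Difference: 25672375 - 40353607 = -14681232 (Strassen uses MORE here due to padding overhead — for small or just-over-power-of-2 n, padding can outweigh the per-level savings)

Standard: 25672375 multiplications (295^3). Strassen: 40353607 multiplications (7^9, after padding to 512x512). Strassen reduces 8 recursive multiplications to 7 at each level.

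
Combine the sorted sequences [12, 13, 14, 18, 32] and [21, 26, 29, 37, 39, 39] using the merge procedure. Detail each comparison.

Merging process:

Compare 12 vs 21: take 12 from left. Merged: [12]
Compare 13 vs 21: take 13 from left. Merged: [12, 13]
Compare 14 vs 21: take 14 from left. Merged: [12, 13, 14]
Compare 18 vs 21: take 18 from left. Merged: [12, 13, 14, 18]
Compare 32 vs 21: take 21 from right. Merged: [12, 13, 14, 18, 21]
Compare 32 vs 26: take 26 from right. Merged: [12, 13, 14, 18, 21, 26]
Compare 32 vs 29: take 29 from right. Merged: [12, 13, 14, 18, 21, 26, 29]
Compare 32 vs 37: take 32 from left. Merged: [12, 13, 14, 18, 21, 26, 29, 32]
Append remaining from right: [37, 39, 39]. Merged: [12, 13, 14, 18, 21, 26, 29, 32, 37, 39, 39]

Final merged array: [12, 13, 14, 18, 21, 26, 29, 32, 37, 39, 39]
Total comparisons: 8

The merged array is [12, 13, 14, 18, 21, 26, 29, 32, 37, 39, 39], requiring 8 comparisons. The merge step runs in O(n) time where n is the total number of elements.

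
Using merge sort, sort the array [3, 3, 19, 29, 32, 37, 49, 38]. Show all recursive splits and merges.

Merge sort trace:

Split: [3, 3, 19, 29, 32, 37, 49, 38] -> [3, 3, 19, 29] and [32, 37, 49, 38]
  Split: [3, 3, 19, 29] -> [3, 3] and [19, 29]
    Split: [3, 3] -> [3] and [3]
    Merge: [3] + [3] -> [3, 3]
    Split: [19, 29] -> [19] and [29]
    Merge: [19] + [29] -> [19, 29]
  Merge: [3, 3] + [19, 29] -> [3, 3, 19, 29]
  Split: [32, 37, 49, 38] -> [32, 37] and [49, 38]
    Split: [32, 37] -> [32] and [37]
    Merge: [32] + [37] -> [32, 37]
    Split: [49, 38] -> [49] and [38]
    Merge: [49] + [38] -> [38, 49]
  Merge: [32, 37] + [38, 49] -> [32, 37, 38, 49]
Merge: [3, 3, 19, 29] + [32, 37, 38, 49] -> [3, 3, 19, 29, 32, 37, 38, 49]

Final sorted array: [3, 3, 19, 29, 32, 37, 38, 49]

The merge sort proceeds by recursively splitting the array and merging sorted halves.
After all merges, the sorted array is [3, 3, 19, 29, 32, 37, 38, 49].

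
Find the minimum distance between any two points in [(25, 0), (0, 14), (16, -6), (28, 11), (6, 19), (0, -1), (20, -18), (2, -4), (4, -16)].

Computing all pairwise distances among 9 points:

d((25, 0), (0, 14)) = 28.6531
d((25, 0), (16, -6)) = 10.8167
d((25, 0), (28, 11)) = 11.4018
d((25, 0), (6, 19)) = 26.8701
d((25, 0), (0, -1)) = 25.02
d((25, 0), (20, -18)) = 18.6815
d((25, 0), (2, -4)) = 23.3452
d((25, 0), (4, -16)) = 26.4008
d((0, 14), (16, -6)) = 25.6125
d((0, 14), (28, 11)) = 28.1603
d((0, 14), (6, 19)) = 7.8102
d((0, 14), (0, -1)) = 15.0
d((0, 14), (20, -18)) = 37.7359
d((0, 14), (2, -4)) = 18.1108
d((0, 14), (4, -16)) = 30.2655
d((16, -6), (28, 11)) = 20.8087
d((16, -6), (6, 19)) = 26.9258
d((16, -6), (0, -1)) = 16.7631
d((16, -6), (20, -18)) = 12.6491
d((16, -6), (2, -4)) = 14.1421
d((16, -6), (4, -16)) = 15.6205
d((28, 11), (6, 19)) = 23.4094
d((28, 11), (0, -1)) = 30.4631
d((28, 11), (20, -18)) = 30.0832
d((28, 11), (2, -4)) = 30.0167
d((28, 11), (4, -16)) = 36.1248
d((6, 19), (0, -1)) = 20.8806
d((6, 19), (20, -18)) = 39.5601
d((6, 19), (2, -4)) = 23.3452
d((6, 19), (4, -16)) = 35.0571
d((0, -1), (20, -18)) = 26.2488
d((0, -1), (2, -4)) = 3.6056 <-- minimum
d((0, -1), (4, -16)) = 15.5242
d((20, -18), (2, -4)) = 22.8035
d((20, -18), (4, -16)) = 16.1245
d((2, -4), (4, -16)) = 12.1655

Closest pair: (0, -1) and (2, -4) with distance 3.6056

The closest pair is (0, -1) and (2, -4) with Euclidean distance 3.6056. For 9 points, brute-force pairwise comparison is shown above. For large n, the divide-and-conquer algorithm (sort by x, recurse on halves, check the dividing strip) achieves O(n log n).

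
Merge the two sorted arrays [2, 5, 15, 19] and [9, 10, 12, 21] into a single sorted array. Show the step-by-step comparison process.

Merging process:

Compare 2 vs 9: take 2 from left. Merged: [2]
Compare 5 vs 9: take 5 from left. Merged: [2, 5]
Compare 15 vs 9: take 9 from right. Merged: [2, 5, 9]
Compare 15 vs 10: take 10 from right. Merged: [2, 5, 9, 10]
Compare 15 vs 12: take 12 from right. Merged: [2, 5, 9, 10, 12]
Compare 15 vs 21: take 15 from left. Merged: [2, 5, 9, 10, 12, 15]
Compare 19 vs 21: take 19 from left. Merged: [2, 5, 9, 10, 12, 15, 19]
Append remaining from right: [21]. Merged: [2, 5, 9, 10, 12, 15, 19, 21]

Final merged array: [2, 5, 9, 10, 12, 15, 19, 21]
Total comparisons: 7

The merged array is [2, 5, 9, 10, 12, 15, 19, 21], requiring 7 comparisons. The merge step runs in O(n) time where n is the total number of elements.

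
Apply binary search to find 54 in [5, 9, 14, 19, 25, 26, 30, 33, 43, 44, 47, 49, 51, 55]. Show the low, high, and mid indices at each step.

Binary search for 54 in [5, 9, 14, 19, 25, 26, 30, 33, 43, 44, 47, 49, 51, 55]:

lo=0, hi=13, mid=6, arr[mid]=30 -> 30 < 54, search right half
lo=7, hi=13, mid=10, arr[mid]=47 -> 47 < 54, search right half
lo=11, hi=13, mid=12, arr[mid]=51 -> 51 < 54, search right half
lo=13, hi=13, mid=13, arr[mid]=55 -> 55 > 54, search left half
lo=13 > hi=12, target 54 not found

Binary search determines that 54 is not in the array after 4 comparisons. The search space was exhausted without finding the target.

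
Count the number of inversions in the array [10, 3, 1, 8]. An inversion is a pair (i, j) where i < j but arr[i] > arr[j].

Finding inversions in [10, 3, 1, 8]:

(0, 1): arr[0]=10 > arr[1]=3
(0, 2): arr[0]=10 > arr[2]=1
(0, 3): arr[0]=10 > arr[3]=8
(1, 2): arr[1]=3 > arr[2]=1

Total inversions: 4

The array has 4 inversion(s): (0,1), (0,2), (0,3), (1,2). Each pair (i,j) satisfies i < j and arr[i] > arr[j].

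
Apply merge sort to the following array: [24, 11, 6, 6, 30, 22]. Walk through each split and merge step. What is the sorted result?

Merge sort trace:

Split: [24, 11, 6, 6, 30, 22] -> [24, 11, 6] and [6, 30, 22]
  Split: [24, 11, 6] -> [24] and [11, 6]
    Split: [11, 6] -> [11] and [6]
    Merge: [11] + [6] -> [6, 11]
  Merge: [24] + [6, 11] -> [6, 11, 24]
  Split: [6, 30, 22] -> [6] and [30, 22]
    Split: [30, 22] -> [30] and [22]
    Merge: [30] + [22] -> [22, 30]
  Merge: [6] + [22, 30] -> [6, 22, 30]
Merge: [6, 11, 24] + [6, 22, 30] -> [6, 6, 11, 22, 24, 30]

Final sorted array: [6, 6, 11, 22, 24, 30]

The merge sort proceeds by recursively splitting the array and merging sorted halves.
After all merges, the sorted array is [6, 6, 11, 22, 24, 30].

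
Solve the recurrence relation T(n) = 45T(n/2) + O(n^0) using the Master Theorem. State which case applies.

Master Theorem for T(n) = 45T(n/2) + O(n^0):

a = 45, b = 2, c = 0
log_b(a) = log_2(45) = 5.4919

Case 1: c = 0 < log_2(45) = 5.4919
T(n) = O(n^(log_2 45))

For T(n) = 45T(n/2) + O(n^0): log_2(45) = 5.4919. This is Case 1 of the Master Theorem (c < log_b(a), work dominated by leaves), giving O(n^(log_2 45)).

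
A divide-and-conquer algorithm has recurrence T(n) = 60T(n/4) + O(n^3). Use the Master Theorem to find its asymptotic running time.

Master Theorem for T(n) = 60T(n/4) + O(n^3):

a = 60, b = 4, c = 3
log_b(a) = log_4(60) = 2.9534

Case 3: c = 3 > log_4(60) = 2.9534
T(n) = O(n^3) = O(n^3)

For T(n) = 60T(n/4) + O(n^3): log_4(60) = 2.9534. This is Case 3 of the Master Theorem (c > log_b(a), work dominated by root), giving O(n^3).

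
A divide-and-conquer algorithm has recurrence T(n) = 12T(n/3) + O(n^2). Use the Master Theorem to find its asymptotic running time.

Master Theorem for T(n) = 12T(n/3) + O(n^2):

a = 12, b = 3, c = 2
log_b(a) = log_3(12) = 2.2619

Case 1: c = 2 < log_3(12) = 2.2619
T(n) = O(n^(log_3 12))

For T(n) = 12T(n/3) + O(n^2): log_3(12) = 2.2619. This is Case 1 of the Master Theorem (c < log_b(a), work dominated by leaves), giving O(n^(log_3 12)).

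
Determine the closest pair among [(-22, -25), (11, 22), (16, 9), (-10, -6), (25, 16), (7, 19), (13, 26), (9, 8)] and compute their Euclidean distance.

Computing all pairwise distances among 8 points:

d((-22, -25), (11, 22)) = 57.4282
d((-22, -25), (16, 9)) = 50.9902
d((-22, -25), (-10, -6)) = 22.4722
d((-22, -25), (25, 16)) = 62.3699
d((-22, -25), (7, 19)) = 52.6972
d((-22, -25), (13, 26)) = 61.8547
d((-22, -25), (9, 8)) = 45.2769
d((11, 22), (16, 9)) = 13.9284
d((11, 22), (-10, -6)) = 35.0
d((11, 22), (25, 16)) = 15.2315
d((11, 22), (7, 19)) = 5.0
d((11, 22), (13, 26)) = 4.4721 <-- minimum
d((11, 22), (9, 8)) = 14.1421
d((16, 9), (-10, -6)) = 30.0167
d((16, 9), (25, 16)) = 11.4018
d((16, 9), (7, 19)) = 13.4536
d((16, 9), (13, 26)) = 17.2627
d((16, 9), (9, 8)) = 7.0711
d((-10, -6), (25, 16)) = 41.3401
d((-10, -6), (7, 19)) = 30.2324
d((-10, -6), (13, 26)) = 39.4081
d((-10, -6), (9, 8)) = 23.6008
d((25, 16), (7, 19)) = 18.2483
d((25, 16), (13, 26)) = 15.6205
d((25, 16), (9, 8)) = 17.8885
d((7, 19), (13, 26)) = 9.2195
d((7, 19), (9, 8)) = 11.1803
d((13, 26), (9, 8)) = 18.4391

Closest pair: (11, 22) and (13, 26) with distance 4.4721

The closest pair is (11, 22) and (13, 26) with Euclidean distance 4.4721. For 8 points, brute-force pairwise comparison is shown above. For large n, the divide-and-conquer algorithm (sort by x, recurse on halves, check the dividing strip) achieves O(n log n).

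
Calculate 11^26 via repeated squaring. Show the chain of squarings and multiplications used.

Computing 11^26 by squaring (build up from 11^1; each line after the first costs one multiplication):

11^1 = 11
11^2 = (11^1)^2 = 11^2 = 121
11^3 = 11 * 11^2 = 11 * 121 = 1331
11^6 = (11^3)^2 = 1331^2 = 1771561
11^12 = (11^6)^2 = 1771561^2 = 3138428376721
11^13 = 11 * 11^12 = 11 * 3138428376721 = 34522712143931
11^26 = (11^13)^2 = 34522712143931^2 = 1191817653772720942460132761

Result: 1191817653772720942460132761
Multiplications needed: 6 (6 lines after 11^1)

11^26 = 1191817653772720942460132761. Using exponentiation by squaring, this requires 6 multiplications. The key idea: if the exponent is even, square the half-power; if odd, multiply by the base once.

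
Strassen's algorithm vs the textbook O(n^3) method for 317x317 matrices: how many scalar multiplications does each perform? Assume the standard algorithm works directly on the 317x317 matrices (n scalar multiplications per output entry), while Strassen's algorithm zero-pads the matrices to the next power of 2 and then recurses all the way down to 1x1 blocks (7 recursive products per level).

Matrix multiplication for 317x317 matrices:

Strassen's algorithm requires power-of-2 dimensions. Pad 317x317 to 512x512 (next power of 2).

Standard algorithm: 317^3 = 31855013 multiplications
Strassen's algorithm: 7^(log2(512)) = 7^9 = 40353607 multiplications
Difference: 31855013 - 40353607 = -8498594 (Strassen uses MORE here due to padding overhead — for small or just-over-power-of-2 n, padding can outweigh the per-level savings)

Standard: 31855013 multiplications (317^3). Strassen: 40353607 multiplications (7^9, after padding to 512x512). Strassen reduces 8 recursive multiplications to 7 at each level.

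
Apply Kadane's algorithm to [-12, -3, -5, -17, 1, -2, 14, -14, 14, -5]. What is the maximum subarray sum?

Using Kadane's algorithm on [-12, -3, -5, -17, 1, -2, 14, -14, 14, -5]:

Scanning through the array:
Position 1 (value -3): max_ending_here = -3, max_so_far = -3
Position 2 (value -5): max_ending_here = -5, max_so_far = -3
Position 3 (value -17): max_ending_here = -17, max_so_far = -3
Position 4 (value 1): max_ending_here = 1, max_so_far = 1
Position 5 (value -2): max_ending_here = -1, max_so_far = 1
Position 6 (value 14): max_ending_here = 14, max_so_far = 14
Position 7 (value -14): max_ending_here = 0, max_so_far = 14
Position 8 (value 14): max_ending_here = 14, max_so_far = 14
Position 9 (value -5): max_ending_here = 9, max_so_far = 14

Maximum subarray: [14]
Maximum sum: 14

The maximum subarray is [14] with sum 14. This subarray runs from index 6 to index 6.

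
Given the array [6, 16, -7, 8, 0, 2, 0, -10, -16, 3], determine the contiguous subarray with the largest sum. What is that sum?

Using Kadane's algorithm on [6, 16, -7, 8, 0, 2, 0, -10, -16, 3]:

Scanning through the array:
Position 1 (value 16): max_ending_here = 22, max_so_far = 22
Position 2 (value -7): max_ending_here = 15, max_so_far = 22
Position 3 (value 8): max_ending_here = 23, max_so_far = 23
Position 4 (value 0): max_ending_here = 23, max_so_far = 23
Position 5 (value 2): max_ending_here = 25, max_so_far = 25
Position 6 (value 0): max_ending_here = 25, max_so_far = 25
Position 7 (value -10): max_ending_here = 15, max_so_far = 25
Position 8 (value -16): max_ending_here = -1, max_so_far = 25
Position 9 (value 3): max_ending_here = 3, max_so_far = 25

Maximum subarray: [6, 16, -7, 8, 0, 2]
Maximum sum: 25

The maximum subarray is [6, 16, -7, 8, 0, 2] with sum 25. This subarray runs from index 0 to index 5.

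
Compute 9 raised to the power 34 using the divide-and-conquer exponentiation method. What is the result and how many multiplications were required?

Computing 9^34 by squaring (build up from 9^1; each line after the first costs one multiplication):

9^1 = 9
9^2 = (9^1)^2 = 9^2 = 81
9^4 = (9^2)^2 = 81^2 = 6561
9^8 = (9^4)^2 = 6561^2 = 43046721
9^16 = (9^8)^2 = 43046721^2 = 1853020188851841
9^17 = 9 * 9^16 = 9 * 1853020188851841 = 16677181699666569
9^34 = (9^17)^2 = 16677181699666569^2 = 278128389443693511257285776231761

Result: 278128389443693511257285776231761
Multiplications needed: 6 (6 lines after 9^1)

9^34 = 278128389443693511257285776231761. Using exponentiation by squaring, this requires 6 multiplications. The key idea: if the exponent is even, square the half-power; if odd, multiply by the base once.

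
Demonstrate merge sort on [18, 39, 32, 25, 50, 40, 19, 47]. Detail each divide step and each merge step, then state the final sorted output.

Merge sort trace:

Split: [18, 39, 32, 25, 50, 40, 19, 47] -> [18, 39, 32, 25] and [50, 40, 19, 47]
  Split: [18, 39, 32, 25] -> [18, 39] and [32, 25]
    Split: [18, 39] -> [18] and [39]
    Merge: [18] + [39] -> [18, 39]
    Split: [32, 25] -> [32] and [25]
    Merge: [32] + [25] -> [25, 32]
  Merge: [18, 39] + [25, 32] -> [18, 25, 32, 39]
  Split: [50, 40, 19, 47] -> [50, 40] and [19, 47]
    Split: [50, 40] -> [50] and [40]
    Merge: [50] + [40] -> [40, 50]
    Split: [19, 47] -> [19] and [47]
    Merge: [19] + [47] -> [19, 47]
  Merge: [40, 50] + [19, 47] -> [19, 40, 47, 50]
Merge: [18, 25, 32, 39] + [19, 40, 47, 50] -> [18, 19, 25, 32, 39, 40, 47, 50]

Final sorted array: [18, 19, 25, 32, 39, 40, 47, 50]

The merge sort proceeds by recursively splitting the array and merging sorted halves.
After all merges, the sorted array is [18, 19, 25, 32, 39, 40, 47, 50].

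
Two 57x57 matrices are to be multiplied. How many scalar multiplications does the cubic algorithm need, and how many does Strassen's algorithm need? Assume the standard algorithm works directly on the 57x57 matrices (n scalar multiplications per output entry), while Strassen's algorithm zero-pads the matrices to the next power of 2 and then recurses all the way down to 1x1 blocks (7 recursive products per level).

Matrix multiplication for 57x57 matrices:

Strassen's algorithm requires power-of-2 dimensions. Pad 57x57 to 64x64 (next power of 2).

Standard algorithm: 57^3 = 185193 multiplications
Strassen's algorithm: 7^(log2(64)) = 7^6 = 117649 multiplications
Savings: 185193 - 117649 = 67544 multiplications

Standard: 185193 multiplications (57^3). Strassen: 117649 multiplications (7^6, after padding to 64x64). Strassen reduces 8 recursive multiplications to 7 at each level.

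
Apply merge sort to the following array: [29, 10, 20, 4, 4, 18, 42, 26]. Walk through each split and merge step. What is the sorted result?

Merge sort trace:

Split: [29, 10, 20, 4, 4, 18, 42, 26] -> [29, 10, 20, 4] and [4, 18, 42, 26]
  Split: [29, 10, 20, 4] -> [29, 10] and [20, 4]
    Split: [29, 10] -> [29] and [10]
    Merge: [29] + [10] -> [10, 29]
    Split: [20, 4] -> [20] and [4]
    Merge: [20] + [4] -> [4, 20]
  Merge: [10, 29] + [4, 20] -> [4, 10, 20, 29]
  Split: [4, 18, 42, 26] -> [4, 18] and [42, 26]
    Split: [4, 18] -> [4] and [18]
    Merge: [4] + [18] -> [4, 18]
    Split: [42, 26] -> [42] and [26]
    Merge: [42] + [26] -> [26, 42]
  Merge: [4, 18] + [26, 42] -> [4, 18, 26, 42]
Merge: [4, 10, 20, 29] + [4, 18, 26, 42] -> [4, 4, 10, 18, 20, 26, 29, 42]

Final sorted array: [4, 4, 10, 18, 20, 26, 29, 42]

The merge sort proceeds by recursively splitting the array and merging sorted halves.
After all merges, the sorted array is [4, 4, 10, 18, 20, 26, 29, 42].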